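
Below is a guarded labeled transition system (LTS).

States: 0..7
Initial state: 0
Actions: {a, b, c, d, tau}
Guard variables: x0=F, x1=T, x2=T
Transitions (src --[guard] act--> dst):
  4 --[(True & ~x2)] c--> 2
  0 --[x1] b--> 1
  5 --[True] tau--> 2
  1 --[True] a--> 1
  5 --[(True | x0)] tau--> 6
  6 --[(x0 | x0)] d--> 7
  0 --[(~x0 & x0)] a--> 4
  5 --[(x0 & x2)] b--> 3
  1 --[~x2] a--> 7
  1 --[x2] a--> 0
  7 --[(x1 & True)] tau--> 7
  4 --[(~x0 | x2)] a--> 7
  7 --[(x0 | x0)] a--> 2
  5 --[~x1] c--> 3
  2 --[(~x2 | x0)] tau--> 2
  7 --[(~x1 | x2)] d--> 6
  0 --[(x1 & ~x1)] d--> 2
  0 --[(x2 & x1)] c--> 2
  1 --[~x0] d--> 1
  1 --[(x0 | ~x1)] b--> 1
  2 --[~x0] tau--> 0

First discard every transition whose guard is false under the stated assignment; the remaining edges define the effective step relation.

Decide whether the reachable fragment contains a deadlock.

Reach set: {0,1,2}
  0: b→1  c→2  [2 exit(s)]
  1: a→0  a→1  d→1  [3 exit(s)]
  2: tau→0  [1 exit(s)]

Answer: DEADLOCK-FREE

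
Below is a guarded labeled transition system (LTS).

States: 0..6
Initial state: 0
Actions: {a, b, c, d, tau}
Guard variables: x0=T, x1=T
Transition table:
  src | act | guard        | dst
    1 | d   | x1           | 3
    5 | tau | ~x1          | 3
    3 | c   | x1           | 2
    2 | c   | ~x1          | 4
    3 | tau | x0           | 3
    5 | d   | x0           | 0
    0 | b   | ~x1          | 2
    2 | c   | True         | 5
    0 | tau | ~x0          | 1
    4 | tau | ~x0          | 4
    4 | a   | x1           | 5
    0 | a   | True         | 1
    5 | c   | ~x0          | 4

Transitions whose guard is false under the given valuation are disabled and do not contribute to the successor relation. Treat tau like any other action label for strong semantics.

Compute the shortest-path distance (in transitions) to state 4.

Breadth-first toward 4:
  depth 0: {0}
  depth 1: {1}
  depth 2: {3}
  depth 3: {2}
  depth 4: {5}
4 never appears.

Answer: UNREACHABLE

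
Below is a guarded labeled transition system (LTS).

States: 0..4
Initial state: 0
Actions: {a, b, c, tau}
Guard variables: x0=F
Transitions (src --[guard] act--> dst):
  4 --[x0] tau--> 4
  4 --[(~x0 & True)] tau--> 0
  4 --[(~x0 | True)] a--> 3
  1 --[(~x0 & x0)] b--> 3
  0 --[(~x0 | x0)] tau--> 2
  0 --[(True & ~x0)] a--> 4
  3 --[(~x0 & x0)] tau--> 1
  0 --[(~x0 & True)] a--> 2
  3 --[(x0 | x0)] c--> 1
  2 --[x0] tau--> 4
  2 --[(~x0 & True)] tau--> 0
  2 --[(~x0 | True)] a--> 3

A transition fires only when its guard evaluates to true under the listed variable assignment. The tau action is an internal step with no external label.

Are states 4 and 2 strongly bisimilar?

Compute ~ classes (split until stable):
  round 0: {{0,1,2,3,4}}
  round 1: {{0,2,4},{1,3}}
  round 2: {{0},{1,3},{2,4}}
3 equivalence class(es) (converged in 3)
class of 4: {2,4}; class of 2: {2,4}

Answer: BISIMILAR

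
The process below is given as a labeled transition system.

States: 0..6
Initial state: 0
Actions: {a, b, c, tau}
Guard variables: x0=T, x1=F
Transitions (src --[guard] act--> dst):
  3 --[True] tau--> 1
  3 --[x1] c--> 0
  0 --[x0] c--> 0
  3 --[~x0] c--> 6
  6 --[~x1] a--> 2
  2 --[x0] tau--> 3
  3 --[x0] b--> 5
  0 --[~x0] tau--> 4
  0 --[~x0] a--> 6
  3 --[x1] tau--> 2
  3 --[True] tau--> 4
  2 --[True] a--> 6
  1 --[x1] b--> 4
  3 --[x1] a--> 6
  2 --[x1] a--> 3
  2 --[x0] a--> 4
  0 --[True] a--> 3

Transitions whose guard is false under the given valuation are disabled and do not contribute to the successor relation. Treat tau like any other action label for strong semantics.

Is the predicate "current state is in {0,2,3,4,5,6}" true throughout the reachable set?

Inv-set: {0,2,3,4,5,6}
Reachable = {0,1,3,4,5}
  0: ✓
  1: VIOLATES
  3: ✓
  4: ✓
  5: ✓
counterexample path to 1: a·tau

Answer: INVARIANT VIOLATED at state 1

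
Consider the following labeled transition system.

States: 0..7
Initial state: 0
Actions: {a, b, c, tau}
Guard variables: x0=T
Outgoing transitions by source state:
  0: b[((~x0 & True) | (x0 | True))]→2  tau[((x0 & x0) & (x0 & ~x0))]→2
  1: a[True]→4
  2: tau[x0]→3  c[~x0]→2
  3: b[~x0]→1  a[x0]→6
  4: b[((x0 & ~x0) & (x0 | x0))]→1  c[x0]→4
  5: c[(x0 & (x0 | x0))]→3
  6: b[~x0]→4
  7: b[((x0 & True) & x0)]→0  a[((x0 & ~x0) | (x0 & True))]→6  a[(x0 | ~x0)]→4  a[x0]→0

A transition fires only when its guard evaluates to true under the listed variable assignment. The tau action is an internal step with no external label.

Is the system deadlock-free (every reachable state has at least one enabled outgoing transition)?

Answer: DEADLOCK at state 6

Analysis:
Reachable = {0,2,3,6}
  0: b→2  [1 exit(s)]
  2: tau→3  [1 exit(s)]
  3: a→6  [1 exit(s)]
  6: ∅  [no exit]
trace reaching 6: b·tau·a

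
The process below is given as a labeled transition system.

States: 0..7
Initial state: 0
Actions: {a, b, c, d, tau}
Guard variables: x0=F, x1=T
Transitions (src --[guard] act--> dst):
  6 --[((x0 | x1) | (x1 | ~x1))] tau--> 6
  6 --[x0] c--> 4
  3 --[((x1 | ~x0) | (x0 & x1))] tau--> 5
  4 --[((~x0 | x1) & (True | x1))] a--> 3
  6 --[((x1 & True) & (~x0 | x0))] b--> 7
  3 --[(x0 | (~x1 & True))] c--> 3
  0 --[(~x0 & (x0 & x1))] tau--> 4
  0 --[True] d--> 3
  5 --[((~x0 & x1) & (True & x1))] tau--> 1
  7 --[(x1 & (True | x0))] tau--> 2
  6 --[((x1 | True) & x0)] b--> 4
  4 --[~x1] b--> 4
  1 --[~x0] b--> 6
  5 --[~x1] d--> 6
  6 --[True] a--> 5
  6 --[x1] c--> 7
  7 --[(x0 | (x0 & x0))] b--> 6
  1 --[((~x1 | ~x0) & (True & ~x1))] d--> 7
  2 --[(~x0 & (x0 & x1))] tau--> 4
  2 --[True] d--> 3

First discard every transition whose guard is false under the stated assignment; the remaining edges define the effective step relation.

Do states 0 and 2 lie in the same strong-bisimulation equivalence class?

Answer: BISIMILAR

Working:
Refine partition for ~:
  P[0] = {{0,1,2,3,4,5,6,7}}
  P[1] = {{0,2},{1},{3,5,7},{4},{6}}
  P[2] = {{0,2},{1},{3},{4},{5},{6},{7}}
7 equivalence class(es) (converged in 3)
class of 0: {0,2}; class of 2: {0,2}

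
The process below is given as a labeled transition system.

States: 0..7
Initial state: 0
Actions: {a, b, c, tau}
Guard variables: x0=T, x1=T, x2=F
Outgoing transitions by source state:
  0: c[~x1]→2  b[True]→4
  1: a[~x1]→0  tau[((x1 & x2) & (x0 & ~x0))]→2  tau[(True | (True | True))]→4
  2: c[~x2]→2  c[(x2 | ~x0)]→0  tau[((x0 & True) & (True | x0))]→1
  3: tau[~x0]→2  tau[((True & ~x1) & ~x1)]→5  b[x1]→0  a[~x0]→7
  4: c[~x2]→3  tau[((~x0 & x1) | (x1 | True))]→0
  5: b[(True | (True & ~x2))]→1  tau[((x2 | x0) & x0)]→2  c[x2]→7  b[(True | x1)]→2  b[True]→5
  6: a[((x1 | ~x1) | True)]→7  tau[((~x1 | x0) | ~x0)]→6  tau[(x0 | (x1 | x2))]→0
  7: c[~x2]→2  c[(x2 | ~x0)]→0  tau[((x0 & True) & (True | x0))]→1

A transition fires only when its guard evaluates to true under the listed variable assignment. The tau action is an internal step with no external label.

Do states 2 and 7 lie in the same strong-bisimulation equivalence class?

Answer: BISIMILAR

Analysis:
Compute ~ classes (split until stable):
  π0 = {{0,1,2,3,4,5,6,7}}
  π1 = {{0,3},{1},{2,4,7},{5},{6}}
  π2 = {{0},{1},{2,7},{3},{4},{5},{6}}
Fixed point at round 3; 7 class(es).
class of 2: {2,7}; class of 7: {2,7}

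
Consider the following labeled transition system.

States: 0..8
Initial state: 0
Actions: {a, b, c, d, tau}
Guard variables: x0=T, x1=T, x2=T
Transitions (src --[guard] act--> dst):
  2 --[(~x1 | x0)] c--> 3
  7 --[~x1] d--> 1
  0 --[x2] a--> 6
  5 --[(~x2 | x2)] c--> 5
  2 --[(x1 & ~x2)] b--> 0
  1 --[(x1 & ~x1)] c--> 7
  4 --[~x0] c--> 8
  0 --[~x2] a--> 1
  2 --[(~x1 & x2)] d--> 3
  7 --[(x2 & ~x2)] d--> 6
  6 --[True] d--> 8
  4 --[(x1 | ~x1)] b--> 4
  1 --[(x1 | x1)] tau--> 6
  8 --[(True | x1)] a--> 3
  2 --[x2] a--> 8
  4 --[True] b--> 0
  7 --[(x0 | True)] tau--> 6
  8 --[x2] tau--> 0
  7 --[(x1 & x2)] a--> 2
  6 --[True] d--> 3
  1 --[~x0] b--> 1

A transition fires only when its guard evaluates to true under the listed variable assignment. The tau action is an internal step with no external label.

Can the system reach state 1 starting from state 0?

After dropping false guards: 13 live edges.
L0 = {0}
L1 = {6}  now seen {0,6}
L2 = {3,8}  now seen {0,3,6,8}
Reachable = {0,3,6,8}

Answer: UNREACHABLE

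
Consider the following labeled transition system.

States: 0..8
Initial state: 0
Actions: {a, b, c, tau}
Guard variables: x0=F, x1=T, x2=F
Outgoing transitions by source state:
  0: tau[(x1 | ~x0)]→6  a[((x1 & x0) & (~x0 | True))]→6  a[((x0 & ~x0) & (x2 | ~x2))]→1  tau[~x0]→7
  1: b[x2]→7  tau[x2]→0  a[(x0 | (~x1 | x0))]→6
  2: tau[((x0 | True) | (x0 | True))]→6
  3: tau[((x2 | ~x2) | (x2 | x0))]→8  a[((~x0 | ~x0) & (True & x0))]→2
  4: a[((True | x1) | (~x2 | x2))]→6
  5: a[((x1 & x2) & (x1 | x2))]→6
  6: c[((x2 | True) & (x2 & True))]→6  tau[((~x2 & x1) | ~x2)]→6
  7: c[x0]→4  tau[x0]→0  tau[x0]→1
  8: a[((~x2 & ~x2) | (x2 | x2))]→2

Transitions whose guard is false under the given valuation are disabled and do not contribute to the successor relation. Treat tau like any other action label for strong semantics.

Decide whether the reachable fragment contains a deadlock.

Answer: DEADLOCK at state 7

Trace:
Reachable = {0,6,7}
  0: tau→6  tau→7  [2 out]
  6: tau→6  [1 out]
  7: ∅  [no exit]
trace reaching 7: tau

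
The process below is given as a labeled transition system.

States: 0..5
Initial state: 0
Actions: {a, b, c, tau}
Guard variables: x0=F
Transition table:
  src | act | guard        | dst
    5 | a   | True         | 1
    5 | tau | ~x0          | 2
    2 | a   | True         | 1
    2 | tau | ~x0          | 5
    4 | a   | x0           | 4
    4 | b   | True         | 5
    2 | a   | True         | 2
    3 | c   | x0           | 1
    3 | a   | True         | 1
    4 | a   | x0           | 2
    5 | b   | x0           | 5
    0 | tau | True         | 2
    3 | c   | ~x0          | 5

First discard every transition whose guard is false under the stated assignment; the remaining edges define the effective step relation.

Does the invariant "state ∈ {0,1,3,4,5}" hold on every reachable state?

Allowed set {0,1,3,4,5}
Reach set: {0,1,2,5}
  0: ✓
  1: ✓
  2: outside
  5: ✓
counterexample path to 2: tau

Answer: INVARIANT VIOLATED at state 2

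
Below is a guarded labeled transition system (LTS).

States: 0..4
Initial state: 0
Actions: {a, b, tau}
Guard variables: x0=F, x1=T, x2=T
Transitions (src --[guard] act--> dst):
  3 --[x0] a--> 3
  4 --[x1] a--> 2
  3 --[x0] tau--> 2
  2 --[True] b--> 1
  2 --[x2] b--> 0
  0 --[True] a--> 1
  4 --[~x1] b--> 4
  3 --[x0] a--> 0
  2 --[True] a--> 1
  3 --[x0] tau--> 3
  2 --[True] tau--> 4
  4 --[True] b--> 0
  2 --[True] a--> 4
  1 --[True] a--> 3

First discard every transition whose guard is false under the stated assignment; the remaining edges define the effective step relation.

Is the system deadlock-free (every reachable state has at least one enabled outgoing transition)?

Answer: DEADLOCK at state 3

Analysis:
R = {0,1,3}
  0: a→1  [1 out]
  1: a→3  [1 out]
  3: ∅  [STUCK]
trace reaching 3: a·a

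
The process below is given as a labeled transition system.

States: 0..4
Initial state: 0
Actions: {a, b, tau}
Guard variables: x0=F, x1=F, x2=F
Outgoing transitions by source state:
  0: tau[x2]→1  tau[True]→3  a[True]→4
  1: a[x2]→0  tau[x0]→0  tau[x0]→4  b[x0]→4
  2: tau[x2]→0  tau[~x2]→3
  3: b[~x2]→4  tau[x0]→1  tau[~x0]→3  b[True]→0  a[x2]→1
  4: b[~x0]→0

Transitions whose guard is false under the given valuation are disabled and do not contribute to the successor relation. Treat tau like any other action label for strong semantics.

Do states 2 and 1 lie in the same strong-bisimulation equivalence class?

Refine partition for ~:
  P[0] = {{0,1,2,3,4}}
  P[1] = {{0},{1},{2},{3},{4}}
5 equivalence class(es) (converged in 2)
class of 2: {2}; class of 1: {1}

Answer: NOT BISIMILAR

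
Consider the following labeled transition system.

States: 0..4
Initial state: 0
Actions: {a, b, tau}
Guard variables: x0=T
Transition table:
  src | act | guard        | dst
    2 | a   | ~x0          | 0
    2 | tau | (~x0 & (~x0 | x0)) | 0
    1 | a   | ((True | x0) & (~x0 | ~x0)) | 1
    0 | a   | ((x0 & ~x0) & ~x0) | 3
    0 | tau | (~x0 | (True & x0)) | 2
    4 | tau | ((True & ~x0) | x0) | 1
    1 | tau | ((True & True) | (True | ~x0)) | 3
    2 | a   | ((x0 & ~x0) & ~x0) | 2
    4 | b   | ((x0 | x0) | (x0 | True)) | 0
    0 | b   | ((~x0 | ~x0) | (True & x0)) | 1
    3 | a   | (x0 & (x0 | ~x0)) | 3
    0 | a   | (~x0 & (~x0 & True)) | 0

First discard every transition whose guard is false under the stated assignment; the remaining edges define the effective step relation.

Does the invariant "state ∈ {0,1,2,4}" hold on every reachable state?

Safe = {0,1,2,4}
Reachable = {0,1,2,3}
  0: ok
  1: ok
  2: ok
  3: outside
witness against invariant: b·tau → 3

Answer: INVARIANT VIOLATED at state 3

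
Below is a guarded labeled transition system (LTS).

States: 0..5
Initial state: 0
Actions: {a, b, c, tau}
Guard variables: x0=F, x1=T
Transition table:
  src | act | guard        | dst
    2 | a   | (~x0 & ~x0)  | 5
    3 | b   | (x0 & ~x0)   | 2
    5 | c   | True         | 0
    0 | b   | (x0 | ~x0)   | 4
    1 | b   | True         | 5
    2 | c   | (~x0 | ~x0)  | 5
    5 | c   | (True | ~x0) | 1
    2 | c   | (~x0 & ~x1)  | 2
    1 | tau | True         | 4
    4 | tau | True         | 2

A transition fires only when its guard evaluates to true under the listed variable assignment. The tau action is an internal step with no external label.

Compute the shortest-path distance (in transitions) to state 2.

Answer: 2

Trace:
Layered search for 2:
  L0 = {0}
  L1 = {4}
  L2 = {2}
depth(2)=2, e.g. b·tau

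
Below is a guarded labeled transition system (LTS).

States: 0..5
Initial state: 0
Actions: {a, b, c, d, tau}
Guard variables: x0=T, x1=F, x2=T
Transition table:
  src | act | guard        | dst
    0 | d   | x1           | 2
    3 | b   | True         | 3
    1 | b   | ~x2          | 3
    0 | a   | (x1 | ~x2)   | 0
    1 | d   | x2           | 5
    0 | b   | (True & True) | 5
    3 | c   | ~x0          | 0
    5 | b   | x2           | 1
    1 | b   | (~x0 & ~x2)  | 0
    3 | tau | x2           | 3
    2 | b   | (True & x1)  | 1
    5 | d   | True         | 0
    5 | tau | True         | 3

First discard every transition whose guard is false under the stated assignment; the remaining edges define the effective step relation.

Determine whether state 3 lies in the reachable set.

Guard filter leaves 7 enabled edge(s).
L0 = {0}
L1 = {5}  now seen {0,5}
L2 = {1,3}  now seen {0,1,3,5}
Reach set: {0,1,3,5}
witness 3: b·tau

Answer: REACHABLE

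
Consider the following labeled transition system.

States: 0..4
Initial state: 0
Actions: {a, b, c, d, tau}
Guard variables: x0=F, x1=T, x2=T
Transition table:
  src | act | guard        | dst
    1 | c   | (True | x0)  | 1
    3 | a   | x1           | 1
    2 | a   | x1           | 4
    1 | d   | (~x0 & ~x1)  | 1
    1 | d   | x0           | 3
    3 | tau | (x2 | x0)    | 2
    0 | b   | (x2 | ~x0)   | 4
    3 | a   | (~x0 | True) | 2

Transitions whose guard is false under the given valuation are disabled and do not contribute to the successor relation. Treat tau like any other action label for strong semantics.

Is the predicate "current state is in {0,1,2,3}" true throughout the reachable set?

Answer: INVARIANT VIOLATED at state 4

Trace:
Allowed set {0,1,2,3}
R = {0,4}
  0: ✓
  4: outside
reach 4 via b — violates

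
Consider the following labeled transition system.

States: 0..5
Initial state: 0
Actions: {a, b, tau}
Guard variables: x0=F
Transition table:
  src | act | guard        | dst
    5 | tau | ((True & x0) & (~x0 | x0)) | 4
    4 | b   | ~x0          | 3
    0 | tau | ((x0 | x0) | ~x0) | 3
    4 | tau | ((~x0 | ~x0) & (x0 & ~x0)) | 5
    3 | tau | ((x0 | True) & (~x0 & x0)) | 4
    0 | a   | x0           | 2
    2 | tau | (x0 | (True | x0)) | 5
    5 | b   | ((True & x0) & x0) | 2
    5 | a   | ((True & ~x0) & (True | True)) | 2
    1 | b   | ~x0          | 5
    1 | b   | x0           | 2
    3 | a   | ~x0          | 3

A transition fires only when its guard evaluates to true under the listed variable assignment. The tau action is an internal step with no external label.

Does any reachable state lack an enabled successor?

Answer: DEADLOCK-FREE

Analysis:
R = {0,3}
  0: tau→3  [1 out]
  3: a→3  [1 out]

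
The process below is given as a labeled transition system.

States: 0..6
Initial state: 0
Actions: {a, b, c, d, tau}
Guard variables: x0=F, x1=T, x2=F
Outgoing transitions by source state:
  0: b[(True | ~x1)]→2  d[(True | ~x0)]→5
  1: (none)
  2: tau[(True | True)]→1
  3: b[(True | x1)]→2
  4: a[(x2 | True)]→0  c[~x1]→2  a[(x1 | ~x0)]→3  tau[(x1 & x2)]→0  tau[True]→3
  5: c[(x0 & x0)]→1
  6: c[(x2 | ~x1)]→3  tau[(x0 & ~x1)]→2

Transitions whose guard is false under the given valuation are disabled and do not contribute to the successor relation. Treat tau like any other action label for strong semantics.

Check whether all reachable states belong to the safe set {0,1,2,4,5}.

Safe = {0,1,2,4,5}
R = {0,1,2,5}
  0: ✓
  1: ✓
  2: ✓
  5: ✓

Answer: INVARIANT HOLDS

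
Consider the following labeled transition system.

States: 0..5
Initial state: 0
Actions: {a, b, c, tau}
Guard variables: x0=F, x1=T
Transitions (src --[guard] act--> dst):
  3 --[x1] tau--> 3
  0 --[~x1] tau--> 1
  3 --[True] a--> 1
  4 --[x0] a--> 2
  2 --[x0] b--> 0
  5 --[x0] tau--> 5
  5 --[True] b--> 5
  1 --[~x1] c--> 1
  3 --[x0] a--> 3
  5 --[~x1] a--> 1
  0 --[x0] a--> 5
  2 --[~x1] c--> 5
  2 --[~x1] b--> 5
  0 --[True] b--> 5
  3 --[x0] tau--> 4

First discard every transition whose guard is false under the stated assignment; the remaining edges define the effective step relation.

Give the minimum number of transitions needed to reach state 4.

Answer: UNREACHABLE

Working:
Breadth-first toward 4:
  Layer 0: {0}
  Layer 1: {5}
4 never appears.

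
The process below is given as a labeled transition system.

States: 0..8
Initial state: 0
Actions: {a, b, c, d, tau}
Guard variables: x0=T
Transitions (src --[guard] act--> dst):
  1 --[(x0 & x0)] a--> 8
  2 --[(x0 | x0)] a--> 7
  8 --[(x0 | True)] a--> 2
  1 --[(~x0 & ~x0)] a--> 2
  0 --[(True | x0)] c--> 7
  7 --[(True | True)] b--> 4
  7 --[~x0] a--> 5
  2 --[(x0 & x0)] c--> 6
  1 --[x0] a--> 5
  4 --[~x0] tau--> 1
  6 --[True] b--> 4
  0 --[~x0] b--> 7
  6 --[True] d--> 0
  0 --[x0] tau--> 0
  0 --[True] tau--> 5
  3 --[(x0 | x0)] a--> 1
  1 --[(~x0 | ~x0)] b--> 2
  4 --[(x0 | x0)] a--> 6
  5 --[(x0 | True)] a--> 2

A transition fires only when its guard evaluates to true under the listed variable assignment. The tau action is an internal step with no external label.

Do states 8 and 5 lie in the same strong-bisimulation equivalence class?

Answer: BISIMILAR

Working:
Compute ~ classes (split until stable):
  P[0] = {{0,1,2,3,4,5,6,7,8}}
  P[1] = {{0},{1,3,4,5,8},{2},{6},{7}}
  P[2] = {{0},{1,3},{2},{4},{5,8},{6},{7}}
  P[3] = {{0},{1},{2},{3},{4},{5,8},{6},{7}}
Fixed point at round 4; 8 class(es).
[8]={5,8}  [5]={5,8}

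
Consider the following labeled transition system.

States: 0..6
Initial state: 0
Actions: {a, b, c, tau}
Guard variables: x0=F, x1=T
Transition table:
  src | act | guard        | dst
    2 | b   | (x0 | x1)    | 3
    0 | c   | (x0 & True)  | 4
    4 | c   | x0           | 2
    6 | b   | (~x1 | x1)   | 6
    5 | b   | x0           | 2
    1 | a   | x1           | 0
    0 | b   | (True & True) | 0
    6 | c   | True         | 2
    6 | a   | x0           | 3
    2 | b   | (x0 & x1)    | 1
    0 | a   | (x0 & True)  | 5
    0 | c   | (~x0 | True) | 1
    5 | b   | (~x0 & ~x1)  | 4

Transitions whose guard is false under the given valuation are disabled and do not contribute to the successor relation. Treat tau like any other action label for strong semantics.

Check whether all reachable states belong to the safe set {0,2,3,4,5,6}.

Answer: INVARIANT VIOLATED at state 1

Analysis:
Allowed set {0,2,3,4,5,6}
Reach set: {0,1}
  0: safe
  1: VIOLATES
witness against invariant: c → 1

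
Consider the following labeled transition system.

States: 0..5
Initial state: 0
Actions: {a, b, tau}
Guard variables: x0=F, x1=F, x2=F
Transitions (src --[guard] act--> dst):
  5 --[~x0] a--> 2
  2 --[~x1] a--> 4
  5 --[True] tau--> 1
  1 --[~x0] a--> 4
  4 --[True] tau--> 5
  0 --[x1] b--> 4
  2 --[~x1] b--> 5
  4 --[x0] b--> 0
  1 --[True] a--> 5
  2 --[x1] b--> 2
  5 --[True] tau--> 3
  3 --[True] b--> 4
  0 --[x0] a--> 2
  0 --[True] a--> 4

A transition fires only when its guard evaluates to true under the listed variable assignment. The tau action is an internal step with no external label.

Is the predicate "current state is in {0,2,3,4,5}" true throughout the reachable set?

Answer: INVARIANT VIOLATED at state 1

Trace:
Safe = {0,2,3,4,5}
Reach set: {0,1,2,3,4,5}
  0: ok
  1: VIOLATES
  2: ok
  3: ok
  4: ok
  5: ok
reach 1 via a·tau·tau — violates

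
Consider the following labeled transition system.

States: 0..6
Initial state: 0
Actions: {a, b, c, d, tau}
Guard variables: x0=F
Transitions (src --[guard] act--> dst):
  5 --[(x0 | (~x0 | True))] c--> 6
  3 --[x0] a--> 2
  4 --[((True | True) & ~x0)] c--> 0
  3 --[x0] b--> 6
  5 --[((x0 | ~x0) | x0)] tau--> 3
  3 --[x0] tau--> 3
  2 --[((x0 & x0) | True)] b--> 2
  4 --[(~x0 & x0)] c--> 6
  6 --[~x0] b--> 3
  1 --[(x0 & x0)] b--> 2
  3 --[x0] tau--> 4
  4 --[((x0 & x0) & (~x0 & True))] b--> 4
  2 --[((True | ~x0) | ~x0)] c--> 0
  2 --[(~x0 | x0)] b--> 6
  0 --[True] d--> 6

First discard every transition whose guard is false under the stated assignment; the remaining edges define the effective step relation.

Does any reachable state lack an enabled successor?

Answer: DEADLOCK at state 3

Analysis:
R = {0,3,6}
  0: d→6  [1 exit(s)]
  3: ∅  [STUCK]
  6: b→3  [1 exit(s)]
witness 3: d·b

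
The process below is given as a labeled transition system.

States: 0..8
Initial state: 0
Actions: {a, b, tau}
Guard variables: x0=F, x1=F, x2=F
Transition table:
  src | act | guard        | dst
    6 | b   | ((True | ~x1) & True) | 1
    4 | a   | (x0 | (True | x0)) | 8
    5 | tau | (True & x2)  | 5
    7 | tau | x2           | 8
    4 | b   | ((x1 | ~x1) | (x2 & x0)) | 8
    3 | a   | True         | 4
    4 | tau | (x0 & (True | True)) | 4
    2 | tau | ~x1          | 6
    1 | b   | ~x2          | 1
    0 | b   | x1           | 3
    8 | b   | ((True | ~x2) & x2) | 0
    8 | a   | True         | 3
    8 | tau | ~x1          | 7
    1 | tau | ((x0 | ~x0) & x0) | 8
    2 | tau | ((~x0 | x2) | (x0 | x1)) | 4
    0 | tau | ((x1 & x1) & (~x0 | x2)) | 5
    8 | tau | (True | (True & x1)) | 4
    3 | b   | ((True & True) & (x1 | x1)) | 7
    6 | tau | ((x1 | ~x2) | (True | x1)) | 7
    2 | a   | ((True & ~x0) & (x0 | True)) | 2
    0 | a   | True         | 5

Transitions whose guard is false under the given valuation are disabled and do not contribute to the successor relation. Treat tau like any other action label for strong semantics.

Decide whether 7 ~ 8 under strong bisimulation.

Refine partition for ~:
  π0 = {{0,1,2,3,4,5,6,7,8}}
  π1 = {{0,3},{1},{2,8},{4},{5,7},{6}}
  π2 = {{0},{1},{2},{3},{4},{5,7},{6},{8}}
Fixed point at round 3; 8 class(es).
[7]={5,7}  [8]={8}

Answer: NOT BISIMILAR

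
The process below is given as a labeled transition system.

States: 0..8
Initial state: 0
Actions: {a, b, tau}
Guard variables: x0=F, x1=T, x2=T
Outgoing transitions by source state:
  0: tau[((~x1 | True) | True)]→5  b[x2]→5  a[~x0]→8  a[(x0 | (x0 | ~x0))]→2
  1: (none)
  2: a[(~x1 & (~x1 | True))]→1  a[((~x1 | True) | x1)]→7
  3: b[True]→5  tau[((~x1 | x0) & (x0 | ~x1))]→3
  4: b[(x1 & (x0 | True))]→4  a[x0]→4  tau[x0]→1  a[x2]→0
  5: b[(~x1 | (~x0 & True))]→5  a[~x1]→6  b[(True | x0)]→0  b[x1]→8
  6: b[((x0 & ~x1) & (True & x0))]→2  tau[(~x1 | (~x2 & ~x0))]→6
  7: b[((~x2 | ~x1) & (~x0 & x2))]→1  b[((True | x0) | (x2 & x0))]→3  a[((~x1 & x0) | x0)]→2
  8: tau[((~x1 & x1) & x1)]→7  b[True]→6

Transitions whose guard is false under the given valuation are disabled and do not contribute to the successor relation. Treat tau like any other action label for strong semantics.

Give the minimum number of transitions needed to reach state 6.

Breadth-first toward 6:
  depth 0: {0}
  depth 1: {2,5,8}
  depth 2: {6,7}
6 enters at depth 2; path a·b

Answer: 2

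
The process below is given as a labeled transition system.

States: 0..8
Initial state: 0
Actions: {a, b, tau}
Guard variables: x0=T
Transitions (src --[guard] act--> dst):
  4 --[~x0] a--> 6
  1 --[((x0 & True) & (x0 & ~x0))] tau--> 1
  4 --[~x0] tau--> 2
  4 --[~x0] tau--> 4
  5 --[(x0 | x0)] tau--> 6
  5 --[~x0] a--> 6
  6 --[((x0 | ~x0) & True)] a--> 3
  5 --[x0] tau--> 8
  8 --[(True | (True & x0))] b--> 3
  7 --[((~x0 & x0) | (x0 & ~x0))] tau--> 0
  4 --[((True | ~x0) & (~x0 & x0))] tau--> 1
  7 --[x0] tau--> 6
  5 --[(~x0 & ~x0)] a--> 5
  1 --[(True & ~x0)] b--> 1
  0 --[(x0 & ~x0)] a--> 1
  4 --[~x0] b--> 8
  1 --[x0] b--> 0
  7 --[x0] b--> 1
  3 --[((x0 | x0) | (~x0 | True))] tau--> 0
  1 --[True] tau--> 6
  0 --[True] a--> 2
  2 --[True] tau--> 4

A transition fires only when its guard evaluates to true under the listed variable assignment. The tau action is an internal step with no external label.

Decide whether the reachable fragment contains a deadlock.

Reachable = {0,2,4}
  0: a→2  [1 out]
  2: tau→4  [1 out]
  4: ∅  [STUCK]
Path to 4: a·tau

Answer: DEADLOCK at state 4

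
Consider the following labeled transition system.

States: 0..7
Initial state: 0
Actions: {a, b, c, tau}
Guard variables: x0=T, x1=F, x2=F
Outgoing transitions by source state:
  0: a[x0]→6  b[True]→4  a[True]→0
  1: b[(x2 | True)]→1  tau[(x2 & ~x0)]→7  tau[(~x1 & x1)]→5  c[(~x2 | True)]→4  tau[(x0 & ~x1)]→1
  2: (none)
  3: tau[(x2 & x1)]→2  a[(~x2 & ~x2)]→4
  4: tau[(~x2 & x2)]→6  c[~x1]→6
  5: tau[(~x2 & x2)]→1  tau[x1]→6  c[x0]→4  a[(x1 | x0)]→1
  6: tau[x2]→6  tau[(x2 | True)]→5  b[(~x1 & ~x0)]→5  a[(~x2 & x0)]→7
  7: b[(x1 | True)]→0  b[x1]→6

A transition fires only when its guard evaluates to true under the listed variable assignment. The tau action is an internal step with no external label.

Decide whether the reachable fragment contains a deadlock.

Answer: DEADLOCK-FREE

Analysis:
Reachable = {0,1,4,5,6,7}
  0: a→0  a→6  b→4  [deg 3]
  1: b→1  c→4  tau→1  [deg 3]
  4: c→6  [deg 1]
  5: a→1  c→4  [deg 2]
  6: a→7  tau→5  [deg 2]
  7: b→0  [deg 1]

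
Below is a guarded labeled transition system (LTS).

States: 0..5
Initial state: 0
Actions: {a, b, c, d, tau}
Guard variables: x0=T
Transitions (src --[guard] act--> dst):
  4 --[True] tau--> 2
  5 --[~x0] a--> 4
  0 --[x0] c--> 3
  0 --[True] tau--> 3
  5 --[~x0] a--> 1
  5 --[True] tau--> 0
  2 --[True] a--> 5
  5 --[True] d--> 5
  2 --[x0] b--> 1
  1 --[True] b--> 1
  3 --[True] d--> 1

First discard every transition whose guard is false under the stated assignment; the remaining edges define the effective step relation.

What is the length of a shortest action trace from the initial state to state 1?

BFS to 1:
  depth 0: {0}
  depth 1: {3}
  depth 2: {1}
1 enters at depth 2; path c·d

Answer: 2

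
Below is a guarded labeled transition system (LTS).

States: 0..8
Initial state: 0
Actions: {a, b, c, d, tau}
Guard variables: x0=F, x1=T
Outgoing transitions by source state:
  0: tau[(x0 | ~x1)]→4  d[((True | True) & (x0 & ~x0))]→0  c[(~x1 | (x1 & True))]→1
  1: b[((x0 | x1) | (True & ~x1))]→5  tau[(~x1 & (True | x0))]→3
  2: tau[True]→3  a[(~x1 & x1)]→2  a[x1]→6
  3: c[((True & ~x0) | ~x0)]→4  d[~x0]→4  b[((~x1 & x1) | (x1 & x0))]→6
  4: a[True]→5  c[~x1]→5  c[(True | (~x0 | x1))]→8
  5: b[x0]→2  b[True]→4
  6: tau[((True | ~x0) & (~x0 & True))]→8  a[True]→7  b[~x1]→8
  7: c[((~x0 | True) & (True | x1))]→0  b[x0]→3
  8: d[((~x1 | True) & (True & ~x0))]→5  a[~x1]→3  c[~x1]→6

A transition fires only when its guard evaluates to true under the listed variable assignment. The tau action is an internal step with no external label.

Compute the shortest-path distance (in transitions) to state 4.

BFS to 4:
  L0 = {0}
  L1 = {1}
  L2 = {5}
  L3 = {4}
depth(4)=3, e.g. c·b·b

Answer: 3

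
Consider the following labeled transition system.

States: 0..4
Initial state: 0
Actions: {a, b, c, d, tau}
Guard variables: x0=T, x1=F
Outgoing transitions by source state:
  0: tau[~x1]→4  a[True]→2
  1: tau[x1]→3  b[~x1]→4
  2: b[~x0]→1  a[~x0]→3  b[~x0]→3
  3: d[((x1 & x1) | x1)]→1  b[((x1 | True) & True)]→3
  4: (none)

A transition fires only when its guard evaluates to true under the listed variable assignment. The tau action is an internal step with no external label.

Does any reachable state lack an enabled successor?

Answer: DEADLOCK at state 2

Trace:
Reach set: {0,2,4}
  0: a→2  tau→4  [2 exit(s)]
  2: ∅  [no exit]
  4: ∅  [no exit]
trace reaching 2: a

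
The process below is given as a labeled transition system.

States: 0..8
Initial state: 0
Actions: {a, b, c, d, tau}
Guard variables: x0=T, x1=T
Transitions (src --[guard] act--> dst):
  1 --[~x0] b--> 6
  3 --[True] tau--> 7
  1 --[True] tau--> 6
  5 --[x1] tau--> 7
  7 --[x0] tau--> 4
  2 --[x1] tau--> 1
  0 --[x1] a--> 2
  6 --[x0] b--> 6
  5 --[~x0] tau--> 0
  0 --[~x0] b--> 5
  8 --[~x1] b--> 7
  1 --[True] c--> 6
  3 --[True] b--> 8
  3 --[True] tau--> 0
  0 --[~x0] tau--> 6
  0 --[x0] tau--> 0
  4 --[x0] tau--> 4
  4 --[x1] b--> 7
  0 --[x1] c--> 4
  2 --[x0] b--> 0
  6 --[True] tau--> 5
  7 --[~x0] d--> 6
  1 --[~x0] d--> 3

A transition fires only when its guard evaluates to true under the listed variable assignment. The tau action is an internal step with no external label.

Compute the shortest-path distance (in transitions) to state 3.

Layered search for 3:
  depth 0: {0}
  depth 1: {2,4}
  depth 2: {1,7}
  depth 3: {6}
  depth 4: {5}
3 never appears.

Answer: UNREACHABLE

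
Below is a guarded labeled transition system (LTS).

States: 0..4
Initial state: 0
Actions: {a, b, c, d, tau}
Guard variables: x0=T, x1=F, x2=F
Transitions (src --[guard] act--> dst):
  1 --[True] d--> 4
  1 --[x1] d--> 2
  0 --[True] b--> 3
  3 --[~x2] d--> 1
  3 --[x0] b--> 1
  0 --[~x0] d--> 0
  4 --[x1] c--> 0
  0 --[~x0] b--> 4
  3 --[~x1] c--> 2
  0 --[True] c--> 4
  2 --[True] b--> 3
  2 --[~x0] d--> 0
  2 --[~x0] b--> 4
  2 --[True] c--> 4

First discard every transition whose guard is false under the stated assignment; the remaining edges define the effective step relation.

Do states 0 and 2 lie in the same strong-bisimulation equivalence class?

Compute ~ classes (split until stable):
  round 0: {{0,1,2,3,4}}
  round 1: {{0,2},{1},{3},{4}}
4 equivalence class(es) (converged in 2)
class of 0: {0,2}; class of 2: {0,2}

Answer: BISIMILAR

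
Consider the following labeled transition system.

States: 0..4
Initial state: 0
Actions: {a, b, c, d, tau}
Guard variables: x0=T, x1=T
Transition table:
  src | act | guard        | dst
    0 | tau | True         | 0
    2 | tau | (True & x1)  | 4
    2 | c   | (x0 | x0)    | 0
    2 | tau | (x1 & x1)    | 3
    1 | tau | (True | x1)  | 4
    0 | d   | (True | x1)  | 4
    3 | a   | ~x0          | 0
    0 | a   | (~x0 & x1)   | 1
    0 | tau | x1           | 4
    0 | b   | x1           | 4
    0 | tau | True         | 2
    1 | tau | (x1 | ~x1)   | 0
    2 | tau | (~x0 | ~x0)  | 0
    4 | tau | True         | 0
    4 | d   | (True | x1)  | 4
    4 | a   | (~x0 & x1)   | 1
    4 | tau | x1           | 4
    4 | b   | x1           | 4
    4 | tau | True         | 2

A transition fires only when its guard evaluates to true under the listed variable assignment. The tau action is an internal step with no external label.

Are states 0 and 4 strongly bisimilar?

Answer: BISIMILAR

Analysis:
Compute ~ classes (split until stable):
  π0 = {{0,1,2,3,4}}
  π1 = {{0,4},{1},{2},{3}}
4 equivalence class(es) (converged in 2)
0∈{0,4}, 4∈{0,4}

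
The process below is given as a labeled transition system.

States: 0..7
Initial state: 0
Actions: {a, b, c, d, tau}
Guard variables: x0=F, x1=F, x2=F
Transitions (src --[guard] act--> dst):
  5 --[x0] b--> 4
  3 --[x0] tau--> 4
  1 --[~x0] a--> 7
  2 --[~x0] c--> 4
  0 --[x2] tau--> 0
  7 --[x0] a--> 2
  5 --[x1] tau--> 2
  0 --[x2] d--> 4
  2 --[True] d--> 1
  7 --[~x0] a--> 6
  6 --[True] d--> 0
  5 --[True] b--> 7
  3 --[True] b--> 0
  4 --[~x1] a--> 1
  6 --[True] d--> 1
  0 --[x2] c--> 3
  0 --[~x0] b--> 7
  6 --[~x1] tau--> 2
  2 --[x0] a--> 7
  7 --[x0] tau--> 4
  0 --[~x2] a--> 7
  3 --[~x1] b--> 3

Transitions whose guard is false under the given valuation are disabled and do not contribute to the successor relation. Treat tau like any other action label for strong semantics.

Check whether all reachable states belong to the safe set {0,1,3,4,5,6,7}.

Answer: INVARIANT VIOLATED at state 2

Trace:
Safe = {0,1,3,4,5,6,7}
Reach set: {0,1,2,4,6,7}
  0: ✓
  1: ✓
  2: VIOLATES
  4: ✓
  6: ✓
  7: ✓
reach 2 via b·a·tau — violates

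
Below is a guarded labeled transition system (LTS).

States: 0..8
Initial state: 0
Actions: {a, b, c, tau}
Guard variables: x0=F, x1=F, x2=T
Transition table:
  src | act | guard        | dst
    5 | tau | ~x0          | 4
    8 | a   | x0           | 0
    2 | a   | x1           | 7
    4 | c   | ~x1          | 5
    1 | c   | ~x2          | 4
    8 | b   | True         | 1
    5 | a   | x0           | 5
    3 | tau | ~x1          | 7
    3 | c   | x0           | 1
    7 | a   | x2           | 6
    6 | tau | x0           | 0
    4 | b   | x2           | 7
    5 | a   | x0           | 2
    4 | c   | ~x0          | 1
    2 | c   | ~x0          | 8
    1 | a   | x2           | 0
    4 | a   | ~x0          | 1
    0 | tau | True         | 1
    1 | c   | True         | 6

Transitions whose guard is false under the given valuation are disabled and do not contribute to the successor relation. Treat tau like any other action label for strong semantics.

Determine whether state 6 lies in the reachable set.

Answer: REACHABLE

Working:
12 transition(s) survive guard evaluation.
Layer 0: {0}
Layer 1: {1}  now seen {0,1}
Layer 2: {6}  now seen {0,1,6}
Reach set: {0,1,6}
trace reaching 6: tau·c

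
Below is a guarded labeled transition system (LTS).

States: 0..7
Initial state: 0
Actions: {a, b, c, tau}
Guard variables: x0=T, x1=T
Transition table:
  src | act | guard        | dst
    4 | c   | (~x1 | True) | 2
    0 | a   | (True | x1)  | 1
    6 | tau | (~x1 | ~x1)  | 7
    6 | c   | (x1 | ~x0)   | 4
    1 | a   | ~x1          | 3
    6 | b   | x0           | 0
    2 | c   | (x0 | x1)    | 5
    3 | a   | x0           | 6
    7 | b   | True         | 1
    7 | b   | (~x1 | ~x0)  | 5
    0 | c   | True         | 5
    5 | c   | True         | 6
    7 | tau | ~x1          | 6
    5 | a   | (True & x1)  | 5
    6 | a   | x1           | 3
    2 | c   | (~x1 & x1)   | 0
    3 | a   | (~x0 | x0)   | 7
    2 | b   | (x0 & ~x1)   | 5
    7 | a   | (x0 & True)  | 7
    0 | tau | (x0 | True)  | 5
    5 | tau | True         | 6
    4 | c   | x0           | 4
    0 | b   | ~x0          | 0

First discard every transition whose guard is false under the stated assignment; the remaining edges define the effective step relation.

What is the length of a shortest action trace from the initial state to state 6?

Answer: 2

Analysis:
Breadth-first toward 6:
  Layer 0: {0}
  Layer 1: {1,5}
  Layer 2: {6}
first hit 6 at d=2 via c·c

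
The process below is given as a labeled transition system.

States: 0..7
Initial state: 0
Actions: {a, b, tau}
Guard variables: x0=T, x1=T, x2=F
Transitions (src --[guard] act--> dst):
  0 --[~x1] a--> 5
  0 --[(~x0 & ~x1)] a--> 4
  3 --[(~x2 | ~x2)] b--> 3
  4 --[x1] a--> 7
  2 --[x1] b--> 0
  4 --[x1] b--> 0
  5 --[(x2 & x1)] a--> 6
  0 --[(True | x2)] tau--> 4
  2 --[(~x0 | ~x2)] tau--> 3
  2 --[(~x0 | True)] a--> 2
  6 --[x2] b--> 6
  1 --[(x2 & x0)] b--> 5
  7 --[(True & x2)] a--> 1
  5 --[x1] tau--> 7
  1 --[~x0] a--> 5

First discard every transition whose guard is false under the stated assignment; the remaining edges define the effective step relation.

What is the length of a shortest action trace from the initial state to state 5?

BFS to 5:
  Layer 0: {0}
  Layer 1: {4}
  Layer 2: {7}
5 never appears.

Answer: UNREACHABLE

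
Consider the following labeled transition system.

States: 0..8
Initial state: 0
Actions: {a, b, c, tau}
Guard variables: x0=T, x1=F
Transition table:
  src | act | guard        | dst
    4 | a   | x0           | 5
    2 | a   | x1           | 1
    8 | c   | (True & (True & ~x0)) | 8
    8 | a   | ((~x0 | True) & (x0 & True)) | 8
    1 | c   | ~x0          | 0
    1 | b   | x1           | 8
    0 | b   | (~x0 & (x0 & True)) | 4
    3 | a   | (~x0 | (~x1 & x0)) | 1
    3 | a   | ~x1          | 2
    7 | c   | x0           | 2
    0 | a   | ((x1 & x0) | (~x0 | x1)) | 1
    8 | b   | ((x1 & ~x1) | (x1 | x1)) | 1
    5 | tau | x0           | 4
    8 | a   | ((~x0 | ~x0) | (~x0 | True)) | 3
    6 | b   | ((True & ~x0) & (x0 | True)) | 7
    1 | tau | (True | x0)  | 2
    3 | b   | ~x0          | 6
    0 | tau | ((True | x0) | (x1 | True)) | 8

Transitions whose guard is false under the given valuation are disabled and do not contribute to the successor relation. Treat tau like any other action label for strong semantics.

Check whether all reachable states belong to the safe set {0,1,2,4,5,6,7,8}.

Safe = {0,1,2,4,5,6,7,8}
Reachable = {0,1,2,3,8}
  0: ✓
  1: ✓
  2: ✓
  3: VIOLATES
  8: ✓
witness against invariant: tau·a → 3

Answer: INVARIANT VIOLATED at state 3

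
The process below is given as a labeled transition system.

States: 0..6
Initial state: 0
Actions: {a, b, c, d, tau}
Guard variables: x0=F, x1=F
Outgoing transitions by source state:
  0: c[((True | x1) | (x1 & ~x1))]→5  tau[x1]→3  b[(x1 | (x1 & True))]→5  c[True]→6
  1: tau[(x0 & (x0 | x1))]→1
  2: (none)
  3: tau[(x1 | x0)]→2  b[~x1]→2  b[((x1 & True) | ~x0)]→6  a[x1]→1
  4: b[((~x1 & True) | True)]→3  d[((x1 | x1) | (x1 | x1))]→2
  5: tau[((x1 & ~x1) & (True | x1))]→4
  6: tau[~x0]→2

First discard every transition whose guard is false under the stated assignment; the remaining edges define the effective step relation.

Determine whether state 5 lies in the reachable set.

Answer: REACHABLE

Working:
Guard filter leaves 6 enabled edge(s).
L0 = {0}
L1 = {5,6}  now seen {0,5,6}
L2 = {2}  now seen {0,2,5,6}
Reachable = {0,2,5,6}
witness 5: c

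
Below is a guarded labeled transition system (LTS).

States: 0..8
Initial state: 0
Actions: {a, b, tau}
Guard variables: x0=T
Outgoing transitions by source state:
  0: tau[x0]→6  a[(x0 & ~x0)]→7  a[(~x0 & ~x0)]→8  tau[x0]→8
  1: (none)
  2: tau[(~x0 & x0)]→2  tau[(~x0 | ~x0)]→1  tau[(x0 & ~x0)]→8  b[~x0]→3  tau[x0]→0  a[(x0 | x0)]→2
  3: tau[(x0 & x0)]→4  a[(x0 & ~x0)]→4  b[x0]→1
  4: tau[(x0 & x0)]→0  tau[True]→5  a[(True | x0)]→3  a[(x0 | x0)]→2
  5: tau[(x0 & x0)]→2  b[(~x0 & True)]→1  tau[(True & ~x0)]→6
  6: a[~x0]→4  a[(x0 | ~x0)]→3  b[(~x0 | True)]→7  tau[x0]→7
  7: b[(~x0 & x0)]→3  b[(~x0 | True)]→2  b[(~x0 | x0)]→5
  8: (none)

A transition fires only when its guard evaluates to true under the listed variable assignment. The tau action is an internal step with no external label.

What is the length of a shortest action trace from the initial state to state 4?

Breadth-first toward 4:
  depth 0: {0}
  depth 1: {6,8}
  depth 2: {3,7}
  depth 3: {1,2,4,5}
4 enters at depth 3; path tau·a·tau

Answer: 3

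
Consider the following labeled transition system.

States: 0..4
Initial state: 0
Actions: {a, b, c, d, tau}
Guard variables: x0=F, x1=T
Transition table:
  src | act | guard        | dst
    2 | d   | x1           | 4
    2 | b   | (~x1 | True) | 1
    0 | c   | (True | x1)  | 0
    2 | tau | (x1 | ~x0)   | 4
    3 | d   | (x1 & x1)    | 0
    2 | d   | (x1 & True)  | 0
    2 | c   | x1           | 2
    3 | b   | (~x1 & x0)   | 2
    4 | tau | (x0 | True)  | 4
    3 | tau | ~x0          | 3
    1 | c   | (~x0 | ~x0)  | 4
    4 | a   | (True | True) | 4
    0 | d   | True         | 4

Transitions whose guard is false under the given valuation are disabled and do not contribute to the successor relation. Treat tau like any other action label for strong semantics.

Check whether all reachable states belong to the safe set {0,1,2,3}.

Allowed set {0,1,2,3}
Reach set: {0,4}
  0: ✓
  4: VIOLATES
reach 4 via d — violates

Answer: INVARIANT VIOLATED at state 4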